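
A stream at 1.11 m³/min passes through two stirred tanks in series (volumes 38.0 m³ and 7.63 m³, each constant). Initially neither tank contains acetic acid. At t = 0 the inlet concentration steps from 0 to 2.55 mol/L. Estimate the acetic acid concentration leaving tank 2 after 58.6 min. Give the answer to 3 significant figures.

Each tank obeys Vᵢ dCᵢ/dt = Q(Cᵢ₋₁ − Cᵢ), so τᵢ = Vᵢ/Q.
τ₁ = 38.0/1.11 = 34.234 min; τ₂ = 7.63/1.11 = 6.8739 min.
Solving the cascade with C₁(0)=C₂(0)=0 gives C₂(t) = C_in[1 − (τ₁ e^(−t/τ₁) − τ₂ e^(−t/τ₂))/(τ₁ − τ₂)].
At t = 58.6: e^(−t/τ₁) = 0.18055, e^(−t/τ₂) = 0.00019844.
C₂ = 2.55·[1 − (34.234·0.18055 − 6.8739·0.00019844)/(27.360)] = 2.55·0.77414 = 1.9740 mol/L.

1.97 mol/L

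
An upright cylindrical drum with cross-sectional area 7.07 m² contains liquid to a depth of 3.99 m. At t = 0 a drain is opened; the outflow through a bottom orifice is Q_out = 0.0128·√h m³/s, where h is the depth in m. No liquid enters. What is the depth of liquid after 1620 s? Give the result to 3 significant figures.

Volume balance on the tank: A dh/dt = −0.0128 √h.
This is separable: 2 d(√h)/dt = −0.0128/A, so √h = √h₀ − (0.0128/(2A)) t.
√h = √3.99 − 0.0128·1620/(2·7.07) = 1.9975 − 1.4665 = 0.53102.
h = 0.53102² = 0.28198 m.

0.282 m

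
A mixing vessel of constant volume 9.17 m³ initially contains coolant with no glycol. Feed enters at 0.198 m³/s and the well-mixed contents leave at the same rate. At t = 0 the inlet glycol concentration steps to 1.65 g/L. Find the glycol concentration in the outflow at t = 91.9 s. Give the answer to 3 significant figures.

Mass balance on the solute (V constant): V dC/dt = Q(C_in − C).
Rewrite as dC/dt + C/τ = C_in/τ, τ = V/Q = 46.313 s.
Integrating: C(t) = C_in + (C₀ − C_in) e^(−t/τ).
C(91.9) = 1.65 + (0 − 1.65)·e^(−91.9/46.313) = 1.65 + (-1.6500)·0.13747 = 1.4232 g/L.

1.42 g/L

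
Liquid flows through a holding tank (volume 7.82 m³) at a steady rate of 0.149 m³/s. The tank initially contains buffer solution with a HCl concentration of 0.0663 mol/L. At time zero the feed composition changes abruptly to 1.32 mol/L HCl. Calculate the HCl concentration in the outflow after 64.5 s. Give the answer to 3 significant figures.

0.953 mol/L

Species balance on the tank: V dC/dt = Q(C_in − C).
Rewrite as dC/dt + C/τ = C_in/τ, τ = V/Q = 52.483 s.
This is linear first-order; C(t) = C_in + (C₀ − C_in) e^(−t/τ).
C(64.5) = 1.32 + (0.0663 − 1.32)·e^(−64.5/52.483) = 1.32 + (-1.2537)·0.29260 = 0.95317 mol/L.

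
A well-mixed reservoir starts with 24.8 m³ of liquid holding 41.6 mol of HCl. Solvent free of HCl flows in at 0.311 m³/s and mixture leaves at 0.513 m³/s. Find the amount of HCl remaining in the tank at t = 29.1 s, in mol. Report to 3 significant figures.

20.9 mol

Let m(t) be the amount of HCl. Volume: V(t) = V₀ + (Q_in − Q_out) t = 24.8 − 0.20200 t; V(29.1) = 18.922 m³.
Species balance (pure solvent in): dm/dt = −Q_out · m/V(t).
dm/m = −Q_out dt/(V₀ − 0.20200 t); integrating gives ln(m/m₀) = −(Q_out/(Q_in−Q_out)) ln(V/V₀).
m = m₀ (V₀/V)^(Q_out/(Q_in−Q_out)) = 41.6 × (24.8/18.922)^(-2.5396) = 20.927 mol.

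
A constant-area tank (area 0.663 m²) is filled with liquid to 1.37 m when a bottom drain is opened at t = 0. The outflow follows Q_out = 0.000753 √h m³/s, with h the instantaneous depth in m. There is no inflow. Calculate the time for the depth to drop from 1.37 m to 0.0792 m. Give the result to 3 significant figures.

1570 s

A dh/dt = −Q_out = −0.000753 √h.
Separate and integrate: 2(√h − √h₀) = −(0.000753/A) t.
t = 2A(√h₀ − √h)/0.000753 = 2·0.663·(√1.37 − √0.0792)/0.000753
  = 1.3260 × (1.1705 − 0.28142) / 0.000753 = 1565.6 s.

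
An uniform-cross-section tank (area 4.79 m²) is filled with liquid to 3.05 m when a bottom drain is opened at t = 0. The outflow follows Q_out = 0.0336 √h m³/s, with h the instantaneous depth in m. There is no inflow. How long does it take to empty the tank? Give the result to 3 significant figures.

With no inflow, A dh/dt = −0.0336 √h.
This is separable: 2 d(√h)/dt = −0.0336/A, so √h = √h₀ − (0.0336/(2A)) t.
Tank is empty when √h = 0: t_empty = 2A√h₀/0.0336.
t_empty = 2·4.79·√3.05/0.0336 = 9.5800·1.7464/0.0336 = 497.94 s.

498 s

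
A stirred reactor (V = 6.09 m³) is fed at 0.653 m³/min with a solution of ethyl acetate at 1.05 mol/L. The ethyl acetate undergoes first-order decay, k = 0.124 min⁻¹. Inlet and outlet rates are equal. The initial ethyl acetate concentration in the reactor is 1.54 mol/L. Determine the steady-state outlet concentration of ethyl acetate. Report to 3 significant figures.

0.487 mol/L

V dC/dt = Q(C_in − C) − k V C.
At steady state: 0 = Q C_in − (Q + kV) C_ss, so C_ss = Q C_in/(Q + kV).
C_ss = 0.653·1.05/(0.653 + 0.124·6.09) = 0.68565/1.4082 = 0.48691 mol/L.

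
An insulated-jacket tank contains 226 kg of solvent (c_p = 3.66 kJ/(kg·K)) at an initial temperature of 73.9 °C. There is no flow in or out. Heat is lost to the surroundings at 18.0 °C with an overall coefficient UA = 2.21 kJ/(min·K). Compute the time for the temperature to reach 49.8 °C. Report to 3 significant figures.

211 min

First-law balance (no shaft work): M c_p dT/dt = −UA(T − T_amb).
τ = M c_p/UA = 374.28 min; T_ss = T_amb = 18.000 °C.
T(t) = T_ss + (T₀ − T_ss)e^(−t/τ); set T = 49.8:
t = −τ ln[(T − T_ss)/(T₀ − T_ss)] = −374.28 · ln(0.56887) = 211.13 min.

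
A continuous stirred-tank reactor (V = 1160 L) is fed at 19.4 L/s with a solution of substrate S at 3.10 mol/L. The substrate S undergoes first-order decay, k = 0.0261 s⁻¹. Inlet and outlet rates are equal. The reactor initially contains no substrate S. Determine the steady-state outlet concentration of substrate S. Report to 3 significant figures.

V dC/dt = Q(C_in − C) − k V C.
At steady state: 0 = Q C_in − (Q + kV) C_ss, so C_ss = Q C_in/(Q + kV).
C_ss = 19.4·3.10/(19.4 + 0.0261·1160) = 60.140/49.676 = 1.2106 mol/L.

1.21 mol/L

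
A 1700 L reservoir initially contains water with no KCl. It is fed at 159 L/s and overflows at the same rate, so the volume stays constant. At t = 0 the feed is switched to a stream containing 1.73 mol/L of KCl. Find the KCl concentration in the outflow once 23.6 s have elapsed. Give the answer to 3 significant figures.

Mass balance on the solute (V constant): V dC/dt = Q(C_in − C).
Time constant τ = V/Q = 1700/159 = 10.692 s.
This is linear first-order; C(t) = C_in + (C₀ − C_in) e^(−t/τ).
C(23.6) = 1.73 + (0 − 1.73)·e^(−23.6/10.692) = 1.73 + (-1.7300)·0.11000 = 1.5397 mol/L.

1.54 mol/L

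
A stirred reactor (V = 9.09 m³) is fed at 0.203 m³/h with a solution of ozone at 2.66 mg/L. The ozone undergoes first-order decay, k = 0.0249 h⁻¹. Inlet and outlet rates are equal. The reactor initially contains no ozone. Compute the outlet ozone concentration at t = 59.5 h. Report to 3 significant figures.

1.18 mg/L

Species balance: V dC/dt = Q C_in − Q C − k V C.
This is linear with rate a = Q/V + k = 0.047232 h⁻¹.
C_ss = Q C_in/(Q + kV) = 1.2577 mg/L; C(t) = C_ss + (C₀ − C_ss) e^(−a t).
C(59.5) = 1.2577 + (-1.2577)·e^(−0.047232·59.5) = 1.2577 + (-1.2577)·0.060186 = 1.1820 mg/L.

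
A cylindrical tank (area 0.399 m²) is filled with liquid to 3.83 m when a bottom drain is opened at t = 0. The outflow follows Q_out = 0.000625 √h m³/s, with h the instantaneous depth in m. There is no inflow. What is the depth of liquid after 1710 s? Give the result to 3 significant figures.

0.382 m

A dh/dt = −Q_out = −0.000625 √h.
Separate and integrate: 2(√h − √h₀) = −(0.000625/A) t.
√h = √3.83 − 0.000625·1710/(2·0.399) = 1.9570 − 1.3393 = 0.61775.
h = 0.61775² = 0.38162 m.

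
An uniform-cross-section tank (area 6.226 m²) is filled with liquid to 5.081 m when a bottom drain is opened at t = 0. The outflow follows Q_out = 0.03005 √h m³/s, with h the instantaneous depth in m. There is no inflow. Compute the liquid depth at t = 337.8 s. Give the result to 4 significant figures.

With no inflow, A dh/dt = −0.03005 √h.
This is separable: 2 d(√h)/dt = −0.03005/A, so √h = √h₀ − (0.03005/(2A)) t.
√h = √5.081 − 0.03005·337.8/(2·6.226) = 2.25411 − 0.815202 = 1.43891.
h = 1.43891² = 2.07045 m.

2.070 m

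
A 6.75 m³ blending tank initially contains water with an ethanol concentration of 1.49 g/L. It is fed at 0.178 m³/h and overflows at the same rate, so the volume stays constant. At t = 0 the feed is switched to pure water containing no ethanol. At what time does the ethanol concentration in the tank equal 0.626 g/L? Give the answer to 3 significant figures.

Accumulation = in − out for the solute gives V dC/dt = Q(C_in − C), so τ = V/Q = 37.921 h.
C(t) = C_in + (C₀ − C_in) e^(−t/τ). Set C = 0.626 and solve for t:
e^(−t/τ) = (C − C_in)/(C₀ − C_in) = (0.626 − 0)/(1.49 − 0) = 0.42013
t = −τ ln(…) = 37.921 × 0.86718 = 32.885 h.

32.9 h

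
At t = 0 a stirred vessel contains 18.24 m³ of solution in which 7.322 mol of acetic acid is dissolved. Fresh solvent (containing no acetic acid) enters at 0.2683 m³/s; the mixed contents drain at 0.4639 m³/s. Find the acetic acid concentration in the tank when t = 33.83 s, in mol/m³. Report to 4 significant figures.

Let m(t) be the amount of acetic acid. Volume: V(t) = V₀ + (Q_in − Q_out) t = 18.24 − 0.195600 t; V(33.83) = 11.6229 m³.
Solute balance: dm/dt = 0 − Q_out C = −Q_out m/V(t).
Separate: dm/m = −Q_out dt/V(t) ⇒ ln(m/m₀) = −(Q_out/(Q_in−Q_out)) ln(V/V₀).
m = m₀ (V₀/V)^(Q_out/(Q_in−Q_out)) = 7.322 × (18.24/11.6229)^(-2.37168) = 2.51457 mol.
C = m/V = 2.51457/11.6229 = 0.216347 mol/m³.

0.2163 mol/m³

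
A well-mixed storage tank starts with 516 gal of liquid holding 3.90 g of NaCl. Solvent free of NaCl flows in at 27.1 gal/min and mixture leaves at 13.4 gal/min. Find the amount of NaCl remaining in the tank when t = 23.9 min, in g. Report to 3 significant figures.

Let m(t) be the amount of NaCl. Volume: V(t) = V₀ + (Q_in − Q_out) t = 516 + 13.700 t; V(23.9) = 843.43 gal.
Species balance (pure solvent in): dm/dt = −Q_out · m/V(t).
dm/m = −Q_out dt/(V₀ + 13.700 t); integrating gives ln(m/m₀) = −(Q_out/(Q_in−Q_out)) ln(V/V₀).
m = m₀ (V₀/V)^(Q_out/(Q_in−Q_out)) = 3.90 × (516/843.43)^(0.97810) = 2.4118 g.

2.41 g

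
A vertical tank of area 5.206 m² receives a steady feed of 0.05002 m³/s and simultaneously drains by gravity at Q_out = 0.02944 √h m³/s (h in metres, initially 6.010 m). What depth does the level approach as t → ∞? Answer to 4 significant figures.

2.887 m

A dh/dt = Q_in − 0.02944 √h. Steady state requires inflow = outflow:
Q_in = 0.02944 √h_ss ⇒ √h_ss = 0.05002/0.02944 = 1.69905.
h_ss = 1.69905² = 2.88677 m. (Since h₀ = 6.010 m > h_ss, the level will fall toward this value.)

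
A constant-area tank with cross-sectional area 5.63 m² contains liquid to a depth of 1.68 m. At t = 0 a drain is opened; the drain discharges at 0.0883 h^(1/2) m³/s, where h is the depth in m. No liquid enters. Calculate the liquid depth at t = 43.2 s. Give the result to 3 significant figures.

With no inflow, A dh/dt = −0.0883 √h.
Separate and integrate: 2(√h − √h₀) = −(0.0883/A) t.
√h = √1.68 − 0.0883·43.2/(2·5.63) = 1.2961 − 0.33877 = 0.95738.
h = 0.95738² = 0.91657 m.

0.917 m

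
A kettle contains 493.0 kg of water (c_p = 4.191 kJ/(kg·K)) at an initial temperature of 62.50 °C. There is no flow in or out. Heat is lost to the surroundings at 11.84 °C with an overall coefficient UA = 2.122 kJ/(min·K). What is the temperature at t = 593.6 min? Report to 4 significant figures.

39.38 °C

Energy balance: M c_p dT/dt = −UA(T − T_amb).
dT/dt = (T_ss − T)/τ with T_ss = T_amb = 11.8400 °C, τ = M c_p/UA = 493.0·4.191/2.122 = 973.687 min.
Integrating: T(t) = T_ss + (T₀ − T_ss) e^(−t/τ).
T(593.6) = 11.8400 + (50.6600)·0.543546 = 39.3760 °C.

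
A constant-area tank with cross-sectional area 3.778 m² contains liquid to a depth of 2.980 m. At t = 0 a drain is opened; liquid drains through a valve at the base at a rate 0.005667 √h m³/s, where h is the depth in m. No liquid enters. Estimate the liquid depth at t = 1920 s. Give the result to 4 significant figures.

With no inflow, A dh/dt = −0.005667 √h.
This is separable: 2 d(√h)/dt = −0.005667/A, so √h = √h₀ − (0.005667/(2A)) t.
√h = √2.980 − 0.005667·1920/(2·3.778) = 1.72627 − 1.44000 = 0.286268.
h = 0.286268² = 0.0819492 m.

0.08195 m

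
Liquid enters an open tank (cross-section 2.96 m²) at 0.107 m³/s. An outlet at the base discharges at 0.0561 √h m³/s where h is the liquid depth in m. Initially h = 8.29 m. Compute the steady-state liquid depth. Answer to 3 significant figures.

Unsteady balance on liquid volume: A dh/dt = Q_in − 0.0561 √h. At steady state dh/dt = 0:
Q_in = 0.0561 √h_ss ⇒ √h_ss = 0.107/0.0561 = 1.9073.
h_ss = 1.9073² = 3.6378 m. (Since h₀ = 8.29 m > h_ss, the level will fall toward this value.)

3.64 m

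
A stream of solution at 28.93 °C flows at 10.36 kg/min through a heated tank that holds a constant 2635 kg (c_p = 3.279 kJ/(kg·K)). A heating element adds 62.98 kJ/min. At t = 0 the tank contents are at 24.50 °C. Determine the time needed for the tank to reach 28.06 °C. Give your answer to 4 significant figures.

212.6 min

M c_p dT/dt = ṁ c_p (T_in − T) + Q̇.
τ = M/ṁ = 254.344 min; T_ss = T_in + Q̇/(ṁ c_p) = 30.7840 °C.
T(t) = T_ss + (T₀ − T_ss) e^(−t/τ). Set T = 28.06:
e^(−t/τ) = (28.06 − 30.7840)/(24.50 − 30.7840) = 0.433479
t = −254.344 · ln(0.433479) = 212.609 min.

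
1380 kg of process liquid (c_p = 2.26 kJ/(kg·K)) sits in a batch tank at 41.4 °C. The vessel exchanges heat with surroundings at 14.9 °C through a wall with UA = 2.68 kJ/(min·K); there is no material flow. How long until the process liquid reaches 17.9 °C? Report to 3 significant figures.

Lumped-capacitance energy balance: M c_p dT/dt = UA(T_amb − T).
τ = M c_p/UA = 1163.7 min; T_ss = T_amb = 14.900 °C.
T(t) = T_ss + (T₀ − T_ss)e^(−t/τ); set T = 17.9:
t = −τ ln[(T − T_ss)/(T₀ − T_ss)] = −1163.7 · ln(0.11321) = 2535.2 min.

2540 min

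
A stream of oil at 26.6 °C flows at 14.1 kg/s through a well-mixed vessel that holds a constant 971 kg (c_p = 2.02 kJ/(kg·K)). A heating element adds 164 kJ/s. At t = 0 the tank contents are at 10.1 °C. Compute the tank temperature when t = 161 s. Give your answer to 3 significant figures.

30.2 °C

M c_p dT/dt = ṁ c_p (T_in − T) + Q̇.
τ = M/ṁ = 68.865 s; T_ss = T_in + Q̇/(ṁ c_p) = 26.6 + 164/(14.1·2.02) = 32.358 °C.
T approaches T_ss exponentially: T(t) = T_ss + (T₀ − T_ss) e^(−t/τ).
T(161) = 32.358 + (-22.258)·e^(−161/68.865) = 32.358 + (-22.258)·0.096530 = 30.209 °C.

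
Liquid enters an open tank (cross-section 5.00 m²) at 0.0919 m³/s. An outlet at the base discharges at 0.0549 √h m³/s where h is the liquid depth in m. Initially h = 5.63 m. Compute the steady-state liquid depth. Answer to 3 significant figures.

2.80 m

A dh/dt = Q_in − 0.0549 √h. Steady state requires inflow = outflow:
Q_in = 0.0549 √h_ss ⇒ √h_ss = 0.0919/0.0549 = 1.6740.
h_ss = 1.6740² = 2.8021 m. (Since h₀ = 5.63 m > h_ss, the level will fall toward this value.)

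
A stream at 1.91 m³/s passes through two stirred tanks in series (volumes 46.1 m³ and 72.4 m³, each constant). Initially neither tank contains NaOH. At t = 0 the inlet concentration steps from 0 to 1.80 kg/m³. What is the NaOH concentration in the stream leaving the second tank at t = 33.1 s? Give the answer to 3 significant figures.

0.531 kg/m³

Time constants: τᵢ = Vᵢ/Q for each well-mixed tank.
τ₁ = 46.1/1.91 = 24.136 s; τ₂ = 72.4/1.91 = 37.906 s.
Solving the cascade with C₁(0)=C₂(0)=0 gives C₂(t) = C_in[1 − (τ₁ e^(−t/τ₁) − τ₂ e^(−t/τ₂))/(τ₁ − τ₂)].
At t = 33.1: e^(−t/τ₁) = 0.25375, e^(−t/τ₂) = 0.41761.
C₂ = 1.80·[1 − (24.136·0.25375 − 37.906·0.41761)/(-13.770)] = 1.80·0.29519 = 0.53134 kg/m³.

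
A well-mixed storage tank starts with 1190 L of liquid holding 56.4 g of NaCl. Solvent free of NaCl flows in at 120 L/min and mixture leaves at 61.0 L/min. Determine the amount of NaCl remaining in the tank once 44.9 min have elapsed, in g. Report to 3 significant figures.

Let m(t) be the amount of NaCl. Volume: V(t) = V₀ + (Q_in − Q_out) t = 1190 + 59.000 t; V(44.9) = 3839.1 L.
Species balance (pure solvent in): dm/dt = −Q_out · m/V(t).
dm/m = −Q_out dt/(V₀ + 59.000 t); integrating gives ln(m/m₀) = −(Q_out/(Q_in−Q_out)) ln(V/V₀).
m = m₀ (V₀/V)^(Q_out/(Q_in−Q_out)) = 56.4 × (1190/3839.1)^(1.0339) = 16.802 g.

16.8 g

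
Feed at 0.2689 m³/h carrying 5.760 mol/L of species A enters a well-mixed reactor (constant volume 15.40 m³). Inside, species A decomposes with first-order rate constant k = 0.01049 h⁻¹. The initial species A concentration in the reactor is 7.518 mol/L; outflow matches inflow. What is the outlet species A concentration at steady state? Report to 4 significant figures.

3.598 mol/L

Species balance: V dC/dt = Q C_in − Q C − k V C.
Steady state (dC/dt = 0): C_ss = Q C_in/(Q + kV) = C_in/(1 + kV/Q).
C_ss = 0.2689·5.760/(0.2689 + 0.01049·15.40) = 1.54886/0.430446 = 3.59828 mol/L.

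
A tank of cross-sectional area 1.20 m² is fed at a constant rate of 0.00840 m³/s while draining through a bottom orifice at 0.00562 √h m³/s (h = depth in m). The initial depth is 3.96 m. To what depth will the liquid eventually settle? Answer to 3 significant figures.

Level balance: A dh/dt = 0.00840 − 0.00562 √h. Setting dh/dt = 0:
Q_in = 0.00562 √h_ss ⇒ √h_ss = 0.00840/0.00562 = 1.4947.
h_ss = 1.4947² = 2.2340 m. (Since h₀ = 3.96 m > h_ss, the level will fall toward this value.)

2.23 m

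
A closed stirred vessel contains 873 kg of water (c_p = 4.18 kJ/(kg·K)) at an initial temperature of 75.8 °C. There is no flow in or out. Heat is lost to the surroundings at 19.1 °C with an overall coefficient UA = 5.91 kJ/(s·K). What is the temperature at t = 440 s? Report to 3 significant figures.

Lumped-capacitance energy balance: M c_p dT/dt = UA(T_amb − T).
dT/dt = (T_ss − T)/τ with T_ss = T_amb = 19.100 °C, τ = M c_p/UA = 873·4.18/5.91 = 617.45 s.
Integrating: T(t) = T_ss + (T₀ − T_ss) e^(−t/τ).
T(440) = 19.100 + (56.700)·0.49036 = 46.904 °C.

46.9 °C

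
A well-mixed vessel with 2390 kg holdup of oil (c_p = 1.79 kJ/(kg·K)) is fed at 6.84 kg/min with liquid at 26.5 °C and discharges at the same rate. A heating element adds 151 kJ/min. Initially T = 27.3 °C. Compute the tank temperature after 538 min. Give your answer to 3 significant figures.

36.4 °C

Unsteady energy balance on the tank contents: M c_p dT/dt = ṁ c_p (T_in − T) + 151.
τ = M/ṁ = 349.42 min; T_ss = T_in + Q̇/(ṁ c_p) = 26.5 + 151/(6.84·1.79) = 38.833 °C.
This is linear first-order; T(t) = T_ss + (T₀ − T_ss) e^(−t/τ).
T(538) = 38.833 + (-11.533)·e^(−538/349.42) = 38.833 + (-11.533)·0.21444 = 36.360 °C.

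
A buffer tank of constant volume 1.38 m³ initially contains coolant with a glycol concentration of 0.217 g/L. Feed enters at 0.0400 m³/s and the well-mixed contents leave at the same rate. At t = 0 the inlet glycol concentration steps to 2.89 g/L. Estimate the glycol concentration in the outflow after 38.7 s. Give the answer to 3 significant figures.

Accumulation = in − out for the solute gives V dC/dt = Q(C_in − C).
Rewrite as dC/dt + C/τ = C_in/τ, τ = V/Q = 34.500 s.
Solution: C(t) = C_in + (C₀ − C_in) e^(−t/τ).
C(38.7) = 2.89 + (0.217 − 2.89)·e^(−38.7/34.500) = 2.89 + (-2.6730)·0.32571 = 2.0194 g/L.

2.02 g/L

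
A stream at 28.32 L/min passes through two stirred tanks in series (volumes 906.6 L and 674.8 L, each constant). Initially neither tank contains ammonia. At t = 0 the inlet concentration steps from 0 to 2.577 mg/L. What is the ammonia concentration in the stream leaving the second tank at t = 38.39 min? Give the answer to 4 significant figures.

1.037 mg/L

Species balance on tank i: dCᵢ/dt = (Cᵢ₋₁ − Cᵢ)/τᵢ with τᵢ = Vᵢ/Q.
τ₁ = 906.6/28.32 = 32.0127 min; τ₂ = 674.8/28.32 = 23.8277 min.
Solving the cascade with C₁(0)=C₂(0)=0 gives C₂(t) = C_in[1 − (τ₁ e^(−t/τ₁) − τ₂ e^(−t/τ₂))/(τ₁ − τ₂)].
At t = 38.39: e^(−t/τ₁) = 0.301432, e^(−t/τ₂) = 0.199658.
C₂ = 2.577·[1 − (32.0127·0.301432 − 23.8277·0.199658)/(8.18503)] = 2.577·0.402290 = 1.03670 mg/L.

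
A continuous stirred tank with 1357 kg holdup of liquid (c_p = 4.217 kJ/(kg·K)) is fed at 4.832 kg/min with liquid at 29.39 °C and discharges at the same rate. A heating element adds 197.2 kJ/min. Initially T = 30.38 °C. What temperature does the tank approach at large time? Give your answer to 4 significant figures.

First-law balance (no shaft work): M c_p dT/dt = ṁ c_p (T_in − T) + 197.2.
At steady state dT/dt = 0 ⇒ T_ss = T_in + Q̇/(ṁ c_p) = 29.39 + 197.2/(4.832·4.217) = 39.0678 °C.

39.07 °C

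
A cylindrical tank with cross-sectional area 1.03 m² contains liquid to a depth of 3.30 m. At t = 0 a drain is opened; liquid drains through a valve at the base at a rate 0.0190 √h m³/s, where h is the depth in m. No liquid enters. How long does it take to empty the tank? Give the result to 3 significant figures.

197 s

With no inflow, A dh/dt = −0.0190 √h.
This is separable: 2 d(√h)/dt = −0.0190/A, so √h = √h₀ − (0.0190/(2A)) t.
Tank is empty when √h = 0: t_empty = 2A√h₀/0.0190.
t_empty = 2·1.03·√3.30/0.0190 = 2.0600·1.8166/0.0190 = 196.96 s.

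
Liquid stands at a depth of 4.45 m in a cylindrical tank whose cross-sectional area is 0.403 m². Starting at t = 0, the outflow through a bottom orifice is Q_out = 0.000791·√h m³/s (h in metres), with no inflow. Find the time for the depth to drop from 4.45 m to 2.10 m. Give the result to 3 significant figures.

Accumulation of liquid (constant cross-section A): A dh/dt = −0.000791 √h.
Separate and integrate: 2(√h − √h₀) = −(0.000791/A) t.
t = 2A(√h₀ − √h)/0.000791 = 2·0.403·(√4.45 − √2.10)/0.000791
  = 0.80600 × (2.1095 − 1.4491) / 0.000791 = 672.89 s.

673 s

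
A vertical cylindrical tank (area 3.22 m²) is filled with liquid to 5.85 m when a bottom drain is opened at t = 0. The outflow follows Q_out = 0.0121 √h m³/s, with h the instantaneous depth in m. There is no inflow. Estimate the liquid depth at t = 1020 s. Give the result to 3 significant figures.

0.252 m

A dh/dt = −Q_out = −0.0121 √h.
∫ h^(−1/2) dh = −(0.0121/A) ∫ dt, giving 2√h = 2√h₀ − (0.0121/A) t.
√h = √5.85 − 0.0121·1020/(2·3.22) = 2.4187 − 1.9165 = 0.50222.
h = 0.50222² = 0.25222 m.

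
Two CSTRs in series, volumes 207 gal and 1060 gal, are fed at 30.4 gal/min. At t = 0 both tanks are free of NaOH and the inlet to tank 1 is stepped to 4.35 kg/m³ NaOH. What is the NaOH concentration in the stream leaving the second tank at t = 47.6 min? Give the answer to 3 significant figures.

2.97 kg/m³

Each tank obeys Vᵢ dCᵢ/dt = Q(Cᵢ₋₁ − Cᵢ), so τᵢ = Vᵢ/Q.
τ₁ = 207/30.4 = 6.8092 min; τ₂ = 1060/30.4 = 34.868 min.
Tank 1: C₁ = C_in(1 − e^(−t/τ₁)). Tank 2 (τ₁ ≠ τ₂): C₂ = C_in[1 − (τ₁ e^(−t/τ₁) − τ₂ e^(−t/τ₂))/(τ₁ − τ₂)].
At t = 47.6: e^(−t/τ₁) = 0.00092056, e^(−t/τ₂) = 0.25535.
C₂ = 4.35·[1 − (6.8092·0.00092056 − 34.868·0.25535)/(-28.059)] = 4.35·0.68291 = 2.9707 kg/m³.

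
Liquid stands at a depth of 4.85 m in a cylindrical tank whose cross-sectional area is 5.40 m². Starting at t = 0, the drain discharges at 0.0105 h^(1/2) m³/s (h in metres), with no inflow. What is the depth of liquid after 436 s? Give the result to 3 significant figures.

3.16 m

Accumulation of liquid (constant cross-section A): A dh/dt = −0.0105 √h.
∫ h^(−1/2) dh = −(0.0105/A) ∫ dt, giving 2√h = 2√h₀ − (0.0105/A) t.
√h = √4.85 − 0.0105·436/(2·5.40) = 2.2023 − 0.42389 = 1.7784.
h = 1.7784² = 3.1626 m.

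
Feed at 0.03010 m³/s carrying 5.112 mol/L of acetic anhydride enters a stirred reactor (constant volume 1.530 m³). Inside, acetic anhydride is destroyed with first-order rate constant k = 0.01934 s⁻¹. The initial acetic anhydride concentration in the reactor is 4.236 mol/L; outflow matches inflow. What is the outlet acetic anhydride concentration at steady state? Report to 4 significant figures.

2.578 mol/L

V dC/dt = Q(C_in − C) − k V C.
Steady state (dC/dt = 0): C_ss = Q C_in/(Q + kV) = C_in/(1 + kV/Q).
C_ss = 0.03010·5.112/(0.03010 + 0.01934·1.530) = 0.153871/0.0596902 = 2.57783 mol/L.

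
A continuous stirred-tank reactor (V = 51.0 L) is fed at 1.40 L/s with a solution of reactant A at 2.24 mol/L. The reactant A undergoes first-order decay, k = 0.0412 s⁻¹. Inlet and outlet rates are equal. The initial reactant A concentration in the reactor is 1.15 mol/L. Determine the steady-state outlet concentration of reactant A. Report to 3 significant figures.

0.896 mol/L

V dC/dt = Q(C_in − C) − k V C.
Steady state (dC/dt = 0): C_ss = Q C_in/(Q + kV) = C_in/(1 + kV/Q).
C_ss = 1.40·2.24/(1.40 + 0.0412·51.0) = 3.1360/3.5012 = 0.89569 mol/L.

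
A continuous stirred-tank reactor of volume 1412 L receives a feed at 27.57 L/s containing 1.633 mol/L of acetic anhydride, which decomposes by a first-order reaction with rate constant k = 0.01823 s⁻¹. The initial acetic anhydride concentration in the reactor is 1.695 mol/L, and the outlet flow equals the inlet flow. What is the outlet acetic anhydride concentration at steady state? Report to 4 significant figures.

0.8445 mol/L

Species balance: V dC/dt = Q C_in − Q C − k V C.
Steady state (dC/dt = 0): C_ss = Q C_in/(Q + kV) = C_in/(1 + kV/Q).
C_ss = 27.57·1.633/(27.57 + 0.01823·1412) = 45.0218/53.3108 = 0.844516 mol/L.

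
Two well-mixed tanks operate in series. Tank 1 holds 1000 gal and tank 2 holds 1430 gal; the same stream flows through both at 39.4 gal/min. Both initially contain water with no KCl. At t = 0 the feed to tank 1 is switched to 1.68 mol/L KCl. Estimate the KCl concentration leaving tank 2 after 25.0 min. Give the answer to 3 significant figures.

Time constants: τᵢ = Vᵢ/Q for each well-mixed tank.
τ₁ = 1000/39.4 = 25.381 min; τ₂ = 1430/39.4 = 36.294 min.
Solving the cascade with C₁(0)=C₂(0)=0 gives C₂(t) = C_in[1 − (τ₁ e^(−t/τ₁) − τ₂ e^(−t/τ₂))/(τ₁ − τ₂)].
At t = 25.0: e^(−t/τ₁) = 0.37344, e^(−t/τ₂) = 0.50217.
C₂ = 1.68·[1 − (25.381·0.37344 − 36.294·0.50217)/(-10.914)] = 1.68·0.19845 = 0.33339 mol/L.

0.333 mol/L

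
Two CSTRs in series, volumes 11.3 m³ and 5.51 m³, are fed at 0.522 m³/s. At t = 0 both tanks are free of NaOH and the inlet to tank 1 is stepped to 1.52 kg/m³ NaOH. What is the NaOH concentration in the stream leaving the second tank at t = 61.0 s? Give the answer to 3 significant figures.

1.35 kg/m³

Species balance on tank i: dCᵢ/dt = (Cᵢ₋₁ − Cᵢ)/τᵢ with τᵢ = Vᵢ/Q.
τ₁ = 11.3/0.522 = 21.648 s; τ₂ = 5.51/0.522 = 10.556 s.
Solving the cascade with C₁(0)=C₂(0)=0 gives C₂(t) = C_in[1 − (τ₁ e^(−t/τ₁) − τ₂ e^(−t/τ₂))/(τ₁ − τ₂)].
At t = 61.0: e^(−t/τ₁) = 0.059733, e^(−t/τ₂) = 0.0030920.
C₂ = 1.52·[1 − (21.648·0.059733 − 10.556·0.0030920)/(11.092)] = 1.52·0.88637 = 1.3473 kg/m³.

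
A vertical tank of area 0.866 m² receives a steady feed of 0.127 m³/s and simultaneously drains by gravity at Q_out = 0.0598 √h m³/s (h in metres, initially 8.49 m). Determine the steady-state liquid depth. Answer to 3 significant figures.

Unsteady balance on liquid volume: A dh/dt = Q_in − 0.0598 √h. At steady state dh/dt = 0:
Q_in = 0.0598 √h_ss ⇒ √h_ss = 0.127/0.0598 = 2.1237.
h_ss = 2.1237² = 4.5103 m. (Since h₀ = 8.49 m > h_ss, the level will fall toward this value.)

4.51 m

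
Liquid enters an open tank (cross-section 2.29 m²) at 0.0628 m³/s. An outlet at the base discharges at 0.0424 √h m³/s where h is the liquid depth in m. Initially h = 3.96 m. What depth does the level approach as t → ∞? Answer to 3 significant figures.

Level balance: A dh/dt = 0.0628 − 0.0424 √h. Setting dh/dt = 0:
Q_in = 0.0424 √h_ss ⇒ √h_ss = 0.0628/0.0424 = 1.4811.
h_ss = 1.4811² = 2.1938 m. (Since h₀ = 3.96 m > h_ss, the level will fall toward this value.)

2.19 m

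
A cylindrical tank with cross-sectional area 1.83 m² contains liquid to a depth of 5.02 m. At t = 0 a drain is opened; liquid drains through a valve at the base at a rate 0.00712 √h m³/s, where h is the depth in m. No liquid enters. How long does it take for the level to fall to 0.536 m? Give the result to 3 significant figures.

775 s

A dh/dt = −Q_out = −0.00712 √h.
This is separable: 2 d(√h)/dt = −0.00712/A, so √h = √h₀ − (0.00712/(2A)) t.
t = 2A(√h₀ − √h)/0.00712 = 2·1.83·(√5.02 − √0.536)/0.00712
  = 3.6600 × (2.2405 − 0.73212) / 0.00712 = 775.39 s.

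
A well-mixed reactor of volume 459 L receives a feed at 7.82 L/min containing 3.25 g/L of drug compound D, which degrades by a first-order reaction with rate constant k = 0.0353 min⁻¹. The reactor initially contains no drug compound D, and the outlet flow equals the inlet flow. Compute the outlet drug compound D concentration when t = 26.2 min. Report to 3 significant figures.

V dC/dt = Q(C_in − C) − k V C.
This is linear with rate a = Q/V + k = 0.052337 min⁻¹.
C_ss = Q C_in/(Q + kV) = 1.0580 g/L; C(t) = C_ss + (C₀ − C_ss) e^(−a t).
C(26.2) = 1.0580 + (-1.0580)·e^(−0.052337·26.2) = 1.0580 + (-1.0580)·0.25379 = 0.78945 g/L.

0.789 g/L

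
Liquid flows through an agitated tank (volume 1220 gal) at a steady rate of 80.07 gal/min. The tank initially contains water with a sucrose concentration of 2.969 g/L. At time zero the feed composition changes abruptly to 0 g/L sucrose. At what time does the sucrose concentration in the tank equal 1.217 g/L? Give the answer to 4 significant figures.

Mass balance on the solute (V constant): V dC/dt = Q(C_in − C), so τ = V/Q = 15.2367 min.
C(t) = C_in + (C₀ − C_in) e^(−t/τ). Set C = 1.217 and solve for t:
e^(−t/τ) = (C − C_in)/(C₀ − C_in) = (1.217 − 0)/(2.969 − 0) = 0.409902
t = −τ ln(…) = 15.2367 × 0.891836 = 13.5886 min.

13.59 min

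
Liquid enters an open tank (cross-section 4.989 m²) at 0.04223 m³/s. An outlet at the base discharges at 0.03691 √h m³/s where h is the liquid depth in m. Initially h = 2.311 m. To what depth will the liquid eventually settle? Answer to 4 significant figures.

1.309 m

Level balance: A dh/dt = 0.04223 − 0.03691 √h. Setting dh/dt = 0:
Q_in = 0.03691 √h_ss ⇒ √h_ss = 0.04223/0.03691 = 1.14413.
h_ss = 1.14413² = 1.30904 m. (Since h₀ = 2.311 m > h_ss, the level will fall toward this value.)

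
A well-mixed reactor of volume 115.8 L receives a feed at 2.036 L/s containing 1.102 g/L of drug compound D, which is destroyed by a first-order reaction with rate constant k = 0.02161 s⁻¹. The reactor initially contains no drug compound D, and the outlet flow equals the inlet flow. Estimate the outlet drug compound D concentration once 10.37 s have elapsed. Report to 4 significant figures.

Species balance: V dC/dt = Q C_in − Q C − k V C.
dC/dt = (Q/V) C_in − (Q/V + k) C; effective rate a = Q/V + k = 0.0175820 + 0.02161 = 0.0391920 s⁻¹.
C_ss = Q C_in/(Q + kV) = 0.494371 g/L; C(t) = C_ss + (C₀ − C_ss) e^(−a t).
C(10.37) = 0.494371 + (-0.494371)·e^(−0.0391920·10.37) = 0.494371 + (-0.494371)·0.666029 = 0.165105 g/L.

0.1651 g/L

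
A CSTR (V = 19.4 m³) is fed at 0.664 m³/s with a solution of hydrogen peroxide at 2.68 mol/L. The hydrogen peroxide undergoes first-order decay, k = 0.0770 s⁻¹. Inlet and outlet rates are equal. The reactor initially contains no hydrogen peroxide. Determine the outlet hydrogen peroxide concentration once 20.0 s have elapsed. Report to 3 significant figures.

0.736 mol/L

Accumulation = in − out − consumed: V dC/dt = Q C_in − Q C − k V C.
This is linear with rate a = Q/V + k = 0.11123 s⁻¹.
C_ss = Q C_in/(Q + kV) = 0.82469 mol/L; C(t) = C_ss + (C₀ − C_ss) e^(−a t).
C(20.0) = 0.82469 + (-0.82469)·e^(−0.11123·20.0) = 0.82469 + (-0.82469)·0.10812 = 0.73553 mol/L.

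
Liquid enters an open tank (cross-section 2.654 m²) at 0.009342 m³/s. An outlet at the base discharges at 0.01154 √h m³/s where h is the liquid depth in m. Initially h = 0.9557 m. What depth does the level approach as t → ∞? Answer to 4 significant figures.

Level balance: A dh/dt = 0.009342 − 0.01154 √h. Setting dh/dt = 0:
Q_in = 0.01154 √h_ss ⇒ √h_ss = 0.009342/0.01154 = 0.809532.
h_ss = 0.809532² = 0.655342 m. (Since h₀ = 0.9557 m > h_ss, the level will fall toward this value.)

0.6553 m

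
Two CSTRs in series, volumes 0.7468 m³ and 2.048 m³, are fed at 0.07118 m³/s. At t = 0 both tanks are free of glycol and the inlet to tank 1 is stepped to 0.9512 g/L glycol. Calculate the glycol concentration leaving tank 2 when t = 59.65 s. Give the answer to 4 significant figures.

0.7647 g/L

Time constants: τᵢ = Vᵢ/Q for each well-mixed tank.
τ₁ = 0.7468/0.07118 = 10.4917 s; τ₂ = 2.048/0.07118 = 28.7721 s.
Solving the cascade with C₁(0)=C₂(0)=0 gives C₂(t) = C_in[1 − (τ₁ e^(−t/τ₁) − τ₂ e^(−t/τ₂))/(τ₁ − τ₂)].
At t = 59.65: e^(−t/τ₁) = 0.00339504, e^(−t/τ₂) = 0.125784.
C₂ = 0.9512·[1 − (10.4917·0.00339504 − 28.7721·0.125784)/(-18.2804)] = 0.9512·0.803973 = 0.764739 g/L.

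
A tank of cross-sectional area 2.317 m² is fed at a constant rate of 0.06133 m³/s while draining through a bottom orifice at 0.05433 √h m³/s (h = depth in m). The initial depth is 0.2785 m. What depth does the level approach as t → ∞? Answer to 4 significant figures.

Unsteady balance on liquid volume: A dh/dt = Q_in − 0.05433 √h. At steady state dh/dt = 0:
Q_in = 0.05433 √h_ss ⇒ √h_ss = 0.06133/0.05433 = 1.12884.
h_ss = 1.12884² = 1.27428 m. (Since h₀ = 0.2785 m < h_ss, the level will rise toward this value.)

1.274 m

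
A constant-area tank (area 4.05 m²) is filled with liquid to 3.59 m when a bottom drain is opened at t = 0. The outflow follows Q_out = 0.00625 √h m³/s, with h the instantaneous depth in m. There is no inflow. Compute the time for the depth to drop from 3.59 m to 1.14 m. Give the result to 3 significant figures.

1070 s

With no inflow, A dh/dt = −0.00625 √h.
Separate and integrate: 2(√h − √h₀) = −(0.00625/A) t.
t = 2A(√h₀ − √h)/0.00625 = 2·4.05·(√3.59 − √1.14)/0.00625
  = 8.1000 × (1.8947 − 1.0677) / 0.00625 = 1071.8 s.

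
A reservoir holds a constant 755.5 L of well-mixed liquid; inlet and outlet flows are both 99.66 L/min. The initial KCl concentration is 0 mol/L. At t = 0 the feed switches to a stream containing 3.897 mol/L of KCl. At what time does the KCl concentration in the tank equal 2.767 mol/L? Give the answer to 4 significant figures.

9.385 min

Unsteady species balance (constant V, well mixed): V dC/dt = Q(C_in − C), so τ = V/Q = 7.58077 min.
C(t) = C_in + (C₀ − C_in) e^(−t/τ). Set C = 2.767 and solve for t:
e^(−t/τ) = (C − C_in)/(C₀ − C_in) = (2.767 − 3.897)/(0 − 3.897) = 0.289967
t = −τ ln(…) = 7.58077 × 1.23799 = 9.38492 min.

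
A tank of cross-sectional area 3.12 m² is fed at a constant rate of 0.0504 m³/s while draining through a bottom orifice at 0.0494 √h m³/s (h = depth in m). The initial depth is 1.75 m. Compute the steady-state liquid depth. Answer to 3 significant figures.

A dh/dt = Q_in − 0.0494 √h. Steady state requires inflow = outflow:
Q_in = 0.0494 √h_ss ⇒ √h_ss = 0.0504/0.0494 = 1.0202.
h_ss = 1.0202² = 1.0409 m. (Since h₀ = 1.75 m > h_ss, the level will fall toward this value.)

1.04 m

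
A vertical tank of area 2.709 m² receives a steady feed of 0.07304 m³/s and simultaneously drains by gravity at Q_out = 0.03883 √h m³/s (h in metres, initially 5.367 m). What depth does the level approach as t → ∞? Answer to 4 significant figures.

3.538 m

A dh/dt = Q_in − 0.03883 √h. Steady state requires inflow = outflow:
Q_in = 0.03883 √h_ss ⇒ √h_ss = 0.07304/0.03883 = 1.88102.
h_ss = 1.88102² = 3.53824 m. (Since h₀ = 5.367 m > h_ss, the level will fall toward this value.)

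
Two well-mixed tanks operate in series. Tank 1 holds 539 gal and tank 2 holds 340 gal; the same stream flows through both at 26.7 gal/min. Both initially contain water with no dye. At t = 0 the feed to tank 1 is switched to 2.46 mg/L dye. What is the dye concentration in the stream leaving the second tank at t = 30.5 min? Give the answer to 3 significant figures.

Species balance on tank i: dCᵢ/dt = (Cᵢ₋₁ − Cᵢ)/τᵢ with τᵢ = Vᵢ/Q.
τ₁ = 539/26.7 = 20.187 min; τ₂ = 340/26.7 = 12.734 min.
Tank 1: C₁ = C_in(1 − e^(−t/τ₁)). Tank 2 (τ₁ ≠ τ₂): C₂ = C_in[1 − (τ₁ e^(−t/τ₁) − τ₂ e^(−t/τ₂))/(τ₁ − τ₂)].
At t = 30.5: e^(−t/τ₁) = 0.22072, e^(−t/τ₂) = 0.091159.
C₂ = 2.46·[1 − (20.187·0.22072 − 12.734·0.091159)/(7.4532)] = 2.46·0.55792 = 1.3725 mg/L.

1.37 mg/L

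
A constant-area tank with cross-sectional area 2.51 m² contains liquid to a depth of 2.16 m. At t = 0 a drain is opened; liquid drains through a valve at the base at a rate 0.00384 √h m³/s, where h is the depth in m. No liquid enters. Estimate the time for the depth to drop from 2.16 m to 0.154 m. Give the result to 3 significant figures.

With no inflow, A dh/dt = −0.00384 √h.
∫ h^(−1/2) dh = −(0.00384/A) ∫ dt, giving 2√h = 2√h₀ − (0.00384/A) t.
t = 2A(√h₀ − √h)/0.00384 = 2·2.51·(√2.16 − √0.154)/0.00384
  = 5.0200 × (1.4697 − 0.39243) / 0.00384 = 1408.3 s.

1410 s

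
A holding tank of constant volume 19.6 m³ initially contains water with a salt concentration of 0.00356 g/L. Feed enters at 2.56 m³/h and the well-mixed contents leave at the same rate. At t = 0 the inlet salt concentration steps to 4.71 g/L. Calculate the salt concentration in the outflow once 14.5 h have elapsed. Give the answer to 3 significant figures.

Unsteady species balance (constant V, well mixed): V dC/dt = Q(C_in − C).
Time constant τ = V/Q = 19.6/2.56 = 7.6562 h.
Solution: C(t) = C_in + (C₀ − C_in) e^(−t/τ).
C(14.5) = 4.71 + (0.00356 − 4.71)·e^(−14.5/7.6562) = 4.71 + (-4.7064)·0.15049 = 4.0017 g/L.

4.00 g/L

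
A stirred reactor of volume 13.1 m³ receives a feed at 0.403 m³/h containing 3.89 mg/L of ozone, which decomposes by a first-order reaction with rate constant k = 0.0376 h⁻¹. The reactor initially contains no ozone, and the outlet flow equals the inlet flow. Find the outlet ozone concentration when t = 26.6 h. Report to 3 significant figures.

Accumulation = in − out − consumed: V dC/dt = Q C_in − Q C − k V C.
This is linear with rate a = Q/V + k = 0.068363 h⁻¹.
C_ss = Q C_in/(Q + kV) = 1.7505 mg/L; C(t) = C_ss + (C₀ − C_ss) e^(−a t).
C(26.6) = 1.7505 + (-1.7505)·e^(−0.068363·26.6) = 1.7505 + (-1.7505)·0.16227 = 1.4664 mg/L.

1.47 mg/L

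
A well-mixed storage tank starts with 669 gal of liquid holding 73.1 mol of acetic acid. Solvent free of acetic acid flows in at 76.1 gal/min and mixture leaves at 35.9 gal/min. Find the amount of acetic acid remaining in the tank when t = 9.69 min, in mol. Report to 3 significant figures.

Let m(t) be the amount of acetic acid. Volume: V(t) = V₀ + (Q_in − Q_out) t = 669 + 40.200 t; V(9.69) = 1058.5 gal.
Species balance (pure solvent in): dm/dt = −Q_out · m/V(t).
dm/m = −Q_out dt/(V₀ + 40.200 t); integrating gives ln(m/m₀) = −(Q_out/(Q_in−Q_out)) ln(V/V₀).
m = m₀ (V₀/V)^(Q_out/(Q_in−Q_out)) = 73.1 × (669/1058.5)^(0.89303) = 48.524 mol.

48.5 mol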